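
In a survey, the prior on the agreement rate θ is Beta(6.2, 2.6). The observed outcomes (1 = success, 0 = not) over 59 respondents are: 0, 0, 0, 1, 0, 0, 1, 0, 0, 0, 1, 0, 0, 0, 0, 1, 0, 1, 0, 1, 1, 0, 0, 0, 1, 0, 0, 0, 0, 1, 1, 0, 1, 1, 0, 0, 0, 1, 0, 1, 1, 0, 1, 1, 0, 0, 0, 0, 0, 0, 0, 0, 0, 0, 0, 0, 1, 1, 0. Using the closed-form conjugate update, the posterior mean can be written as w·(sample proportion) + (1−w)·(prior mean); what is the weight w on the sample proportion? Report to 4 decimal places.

0.8702

The Beta prior is conjugate to a Binomial/Bernoulli likelihood; the update adds successes to α and failures to β.
Posterior mean = (α₀+k)/(α₀+β₀+n) = [n/(α₀+β₀+n)]·(k/n) + [(α₀+β₀)/(α₀+β₀+n)]·α₀/(α₀+β₀), so only n and the prior enter the weight.
The weight on the data is w = n/(α₀+β₀+n) = 59/(6.2+2.6+59) = 59/67.8 = 0.8702.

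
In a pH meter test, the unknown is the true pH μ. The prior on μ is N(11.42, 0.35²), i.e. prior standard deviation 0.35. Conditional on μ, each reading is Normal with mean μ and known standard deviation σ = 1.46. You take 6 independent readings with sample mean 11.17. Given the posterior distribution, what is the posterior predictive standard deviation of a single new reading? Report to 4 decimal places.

For Normal data with known variance σ², a Normal(μ₀, σ₀²) prior on μ is conjugate. Posterior precision = 1/σ₀² + n/σ²; posterior mean is the precision-weighted average of μ₀ and x̄.
σ₀² = 0.35² = 0.1225, σ² = 1.46² = 2.1316; σ² + n·σ₀² = 2.1316 + 6·0.1225 = 2.8666.
Posterior precision = 1/σ₀² + n/σ² = 1/0.1225 + 6/2.1316 = (σ² + n·σ₀²)/(σ₀²σ²) = 2.8666/(0.1225·2.1316); posterior variance σₙ² = σ₀²σ²/(σ² + n·σ₀²) = 0.1225·2.1316/2.8666 = 0.091091.
Predictive variance for one new observation = σₙ² + σ² = 0.1225·2.1316/2.8666 + 2.1316 = σ²·(σ₀² + 2.8666)/2.8666 = 2.1316·2.9891/2.8666 = 2.222691; SD = √(2.1316·2.9891/2.8666) = 1.4909.

1.4909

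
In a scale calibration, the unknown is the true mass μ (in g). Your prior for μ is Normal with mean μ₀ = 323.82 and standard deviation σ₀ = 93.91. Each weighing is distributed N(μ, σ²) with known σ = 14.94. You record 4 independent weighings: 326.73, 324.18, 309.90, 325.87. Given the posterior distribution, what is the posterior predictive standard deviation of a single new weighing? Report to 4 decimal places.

16.6929

For Normal data with known variance σ², a Normal(μ₀, σ₀²) prior on μ is conjugate. Posterior precision = 1/σ₀² + n/σ²; posterior mean is the precision-weighted average of μ₀ and x̄.
σ₀² = 93.91² = 8819.0881, σ² = 14.94² = 223.2036; σ² + n·σ₀² = 223.2036 + 4·8819.0881 = 35499.556.
Posterior precision = 1/σ₀² + n/σ² = 1/8819.0881 + 4/223.2036 = (σ² + n·σ₀²)/(σ₀²σ²) = 35499.556/(8819.0881·223.2036); posterior variance σₙ² = σ₀²σ²/(σ² + n·σ₀²) = 8819.0881·223.2036/35499.556 = 55.450052.
Predictive variance for one new observation = σₙ² + σ² = 8819.0881·223.2036/35499.556 + 223.2036 = σ²·(σ₀² + 35499.556)/35499.556 = 223.2036·44318.6441/35499.556 = 278.653652; SD = √(223.2036·44318.6441/35499.556) = 16.6929.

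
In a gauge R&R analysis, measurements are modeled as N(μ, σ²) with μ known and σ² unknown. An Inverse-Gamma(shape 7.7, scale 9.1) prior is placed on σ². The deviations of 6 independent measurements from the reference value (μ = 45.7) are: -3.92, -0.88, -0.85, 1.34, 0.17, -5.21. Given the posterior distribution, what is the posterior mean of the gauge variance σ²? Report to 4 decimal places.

With known mean μ and an Inverse-Gamma(α, β) prior on σ², the Normal likelihood is conjugate: posterior is Inv-Gamma(α + n/2, β + Σ(xᵢ−μ)²/2).
Σ(xᵢ−μ)² = (-3.92)² + (-0.88)² + (-0.85)² + (1.34)² + (0.17)² + (-5.21)² = 45.8319.
Posterior: Inv-Gamma(7.7 + 6/2, 9.1 + 45.8319/2) = Inv-Gamma(10.70, 32.01595).
E[σ²|data] = β/(α−1) = 32.01595/9.70 = 3.3006.

3.3006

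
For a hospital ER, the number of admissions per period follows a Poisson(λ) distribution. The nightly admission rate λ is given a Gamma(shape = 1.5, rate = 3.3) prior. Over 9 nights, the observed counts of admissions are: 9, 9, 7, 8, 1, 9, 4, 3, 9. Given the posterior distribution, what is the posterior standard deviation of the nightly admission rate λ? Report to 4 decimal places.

0.6324

With a Gamma(shape α, rate β) prior, the Poisson likelihood is conjugate: the posterior is Gamma(α + ΣXᵢ, β + n).
Sum of counts S = 59 over n = 9 nights.
Posterior: Gamma(α+S, β+n) = Gamma(1.5+59, 3.3+9) = Gamma(60.5, 12.3).
SD = √α/β = √60.5/12.3 = 0.6324.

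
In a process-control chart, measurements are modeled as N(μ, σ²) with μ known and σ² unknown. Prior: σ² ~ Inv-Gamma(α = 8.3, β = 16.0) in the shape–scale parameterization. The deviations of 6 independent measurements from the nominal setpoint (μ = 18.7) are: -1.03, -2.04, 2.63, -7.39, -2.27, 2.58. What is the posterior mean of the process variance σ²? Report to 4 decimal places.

With known mean μ and an Inverse-Gamma(α, β) prior on σ², the Normal likelihood is conjugate: posterior is Inv-Gamma(α + n/2, β + Σ(xᵢ−μ)²/2).
Σ(xᵢ−μ)² = (-1.03)² + (-2.04)² + (2.63)² + (-7.39)² + (-2.27)² + (2.58)² = 78.5608.
Posterior: Inv-Gamma(8.3 + 6/2, 16.0 + 78.5608/2) = Inv-Gamma(11.30, 55.28040).
E[σ²|data] = β/(α−1) = 55.28040/10.30 = 5.3670.

5.3670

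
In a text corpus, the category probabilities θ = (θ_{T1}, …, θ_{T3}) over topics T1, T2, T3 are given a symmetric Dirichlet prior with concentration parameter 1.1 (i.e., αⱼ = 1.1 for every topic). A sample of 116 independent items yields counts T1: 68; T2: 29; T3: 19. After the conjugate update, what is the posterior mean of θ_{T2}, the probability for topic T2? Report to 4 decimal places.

0.2523

The Dirichlet prior is conjugate to the Multinomial likelihood: each posterior αⱼ = prior αⱼ + observed count nⱼ.
Posterior concentration: (69.1, 30.1, 20.1), total = 119.3.
E[θ_{T2}|data] = α_{T2}/Σα = 30.1/119.3 = 0.2523.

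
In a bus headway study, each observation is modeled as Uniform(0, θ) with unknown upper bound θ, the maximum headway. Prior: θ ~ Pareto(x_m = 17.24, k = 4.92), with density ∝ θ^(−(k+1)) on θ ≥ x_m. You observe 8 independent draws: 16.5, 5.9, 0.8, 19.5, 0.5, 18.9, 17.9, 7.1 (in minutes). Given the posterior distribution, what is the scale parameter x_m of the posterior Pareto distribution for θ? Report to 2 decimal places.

19.50

A Pareto(scale x_m, shape k) prior on the upper bound θ of Uniform(0, θ) is conjugate: posterior is Pareto(max(x_m, max xᵢ), k + n).
Sample maximum = 19.5; prior scale x_m = 17.24 → posterior scale = max = 19.50.
Posterior shape = 4.92 + 8 = 12.92.
Posterior scale x_m = 19.50.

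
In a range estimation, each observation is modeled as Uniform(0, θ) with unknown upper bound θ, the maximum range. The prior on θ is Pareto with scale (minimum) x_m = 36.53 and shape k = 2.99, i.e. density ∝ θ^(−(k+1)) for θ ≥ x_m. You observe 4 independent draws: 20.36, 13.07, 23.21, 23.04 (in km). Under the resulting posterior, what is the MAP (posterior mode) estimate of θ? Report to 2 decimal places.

36.53

A Pareto(scale x_m, shape k) prior on the upper bound θ of Uniform(0, θ) is conjugate: posterior is Pareto(max(x_m, max xᵢ), k + n).
Sample maximum = 23.21; prior scale x_m = 36.53 → posterior scale = max = 36.53.
Posterior shape = 2.99 + 4 = 6.99.
The Pareto density is decreasing on [x_m, ∞), so the mode is x_m = 36.53.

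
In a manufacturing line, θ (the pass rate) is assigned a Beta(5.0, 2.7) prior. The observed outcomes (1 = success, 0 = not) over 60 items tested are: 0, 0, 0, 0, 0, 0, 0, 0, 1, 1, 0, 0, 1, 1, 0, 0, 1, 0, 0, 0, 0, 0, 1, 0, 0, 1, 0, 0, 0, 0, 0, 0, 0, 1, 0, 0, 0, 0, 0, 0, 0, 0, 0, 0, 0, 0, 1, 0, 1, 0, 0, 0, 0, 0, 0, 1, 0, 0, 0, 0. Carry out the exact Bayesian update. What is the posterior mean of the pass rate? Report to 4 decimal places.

0.2363

The Beta prior is conjugate to a Binomial/Bernoulli likelihood; the update adds successes to α and failures to β.
Posterior: Beta(α+k, β+n−k) = Beta(5.0+11, 2.7+49) = Beta(16.0, 51.7).
Posterior mean = α/(α+β) = 16.0/67.7 = 0.2363.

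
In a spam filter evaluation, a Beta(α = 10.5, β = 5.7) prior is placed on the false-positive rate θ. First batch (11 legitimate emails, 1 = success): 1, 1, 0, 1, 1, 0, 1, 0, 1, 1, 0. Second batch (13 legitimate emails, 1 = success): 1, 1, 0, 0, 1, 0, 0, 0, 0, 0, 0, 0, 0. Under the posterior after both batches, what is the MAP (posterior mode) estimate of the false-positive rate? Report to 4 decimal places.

The Beta prior is conjugate to a Binomial/Bernoulli likelihood; the update adds successes to α and failures to β.
After batch 1: Beta(10.5+7, 5.7+4) = Beta(17.5, 9.7).
After batch 2: Beta(17.5+3, 9.7+10) = Beta(20.5, 19.7).
Mode of Beta(a,b) for a,b>1 is (a−1)/(a+b−2) = 19.5/38.2 = 0.5105.

0.5105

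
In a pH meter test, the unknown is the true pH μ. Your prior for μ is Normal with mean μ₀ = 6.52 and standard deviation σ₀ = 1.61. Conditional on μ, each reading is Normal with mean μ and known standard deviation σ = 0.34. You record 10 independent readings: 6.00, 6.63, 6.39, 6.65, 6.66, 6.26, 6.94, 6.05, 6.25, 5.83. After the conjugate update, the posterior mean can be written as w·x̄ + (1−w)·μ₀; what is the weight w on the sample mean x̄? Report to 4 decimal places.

0.9956

For Normal data with known variance σ², a Normal(μ₀, σ₀²) prior on μ is conjugate. Posterior precision = 1/σ₀² + n/σ²; posterior mean is the precision-weighted average of μ₀ and x̄.
σ₀² = 1.61² = 2.5921, σ² = 0.34² = 0.1156. Prior precision 1/σ₀² = 1/2.5921; data precision n/σ² = 10/0.1156.
w = (n/σ²)/(1/σ₀² + n/σ²) = n·σ₀²/(σ² + n·σ₀²) = 10·2.5921/(0.1156 + 10·2.5921) = 25.921/26.0366 = 0.9956.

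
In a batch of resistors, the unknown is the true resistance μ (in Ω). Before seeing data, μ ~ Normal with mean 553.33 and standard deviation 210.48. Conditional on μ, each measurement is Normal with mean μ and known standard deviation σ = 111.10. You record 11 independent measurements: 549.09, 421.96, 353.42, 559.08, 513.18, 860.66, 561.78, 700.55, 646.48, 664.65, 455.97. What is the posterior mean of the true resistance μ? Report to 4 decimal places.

For Normal data with known variance σ², a Normal(μ₀, σ₀²) prior on μ is conjugate. Posterior precision = 1/σ₀² + n/σ²; posterior mean is the precision-weighted average of μ₀ and x̄.
Σxᵢ = 549.09 + 421.96 + 353.42 + 559.08 + 513.18 + 860.66 + 561.78 + 700.55 + 646.48 + 664.65 + 455.97 = 6286.82, so n·x̄ = 6286.82.
σ₀² = 210.48² = 44301.8304, σ² = 111.10² = 12343.21; σ² + n·σ₀² = 12343.21 + 11·44301.8304 = 499663.3444.
Posterior mean = (μ₀/σ₀² + n·x̄/σ²)/(1/σ₀² + n/σ²) = (σ²·μ₀ + σ₀²·n·x̄)/(σ² + n·σ₀²) = (12343.21·553.33 + 44301.8304·6286.82)/499663.3444 = 285347501.784628/499663.3444 = 571.0795.

571.0795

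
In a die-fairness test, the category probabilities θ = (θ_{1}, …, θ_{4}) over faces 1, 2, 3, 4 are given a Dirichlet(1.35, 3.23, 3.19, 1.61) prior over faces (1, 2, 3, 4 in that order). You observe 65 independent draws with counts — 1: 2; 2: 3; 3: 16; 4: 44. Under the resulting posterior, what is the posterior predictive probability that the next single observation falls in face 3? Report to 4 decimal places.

0.2580

The Dirichlet prior is conjugate to the Multinomial likelihood: each posterior αⱼ = prior αⱼ + observed count nⱼ.
Posterior concentration: (3.35, 6.23, 19.19, 45.61), total = 74.38.
P(next = 3 | data) = α_{3}/Σα = 0.2580.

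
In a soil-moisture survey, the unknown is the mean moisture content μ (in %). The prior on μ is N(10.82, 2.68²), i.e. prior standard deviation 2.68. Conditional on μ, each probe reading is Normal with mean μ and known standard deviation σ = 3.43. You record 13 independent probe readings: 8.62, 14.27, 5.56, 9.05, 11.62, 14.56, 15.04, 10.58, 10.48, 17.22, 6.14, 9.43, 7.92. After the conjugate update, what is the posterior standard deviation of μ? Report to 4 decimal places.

0.8965

For Normal data with known variance σ², a Normal(μ₀, σ₀²) prior on μ is conjugate. Posterior precision = 1/σ₀² + n/σ²; posterior mean is the precision-weighted average of μ₀ and x̄.
σ₀² = 2.68² = 7.1824, σ² = 3.43² = 11.7649; σ² + n·σ₀² = 11.7649 + 13·7.1824 = 105.1361.
Posterior precision = 1/σ₀² + n/σ² = 1/7.1824 + 13/11.7649 = (σ² + n·σ₀²)/(σ₀²σ²) = 105.1361/(7.1824·11.7649); posterior variance σₙ² = σ₀²σ²/(σ² + n·σ₀²) = 7.1824·11.7649/105.1361 = 0.803722.
Posterior SD = √σₙ² = √(7.1824·11.7649/105.1361) = 0.8965.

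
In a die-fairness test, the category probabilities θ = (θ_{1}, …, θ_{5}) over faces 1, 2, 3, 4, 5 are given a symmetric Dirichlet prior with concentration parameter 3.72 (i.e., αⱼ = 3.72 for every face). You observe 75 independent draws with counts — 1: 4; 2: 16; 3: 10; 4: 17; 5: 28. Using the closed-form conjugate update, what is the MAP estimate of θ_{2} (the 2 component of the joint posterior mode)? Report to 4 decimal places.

0.2113

The Dirichlet prior is conjugate to the Multinomial likelihood: each posterior αⱼ = prior αⱼ + observed count nⱼ.
Posterior concentration: (7.72, 19.72, 13.72, 20.72, 31.72), total = 93.60.
Joint mode component: (α_{2}−1)/(Σα−K) = 18.72/88.60 = 0.2113.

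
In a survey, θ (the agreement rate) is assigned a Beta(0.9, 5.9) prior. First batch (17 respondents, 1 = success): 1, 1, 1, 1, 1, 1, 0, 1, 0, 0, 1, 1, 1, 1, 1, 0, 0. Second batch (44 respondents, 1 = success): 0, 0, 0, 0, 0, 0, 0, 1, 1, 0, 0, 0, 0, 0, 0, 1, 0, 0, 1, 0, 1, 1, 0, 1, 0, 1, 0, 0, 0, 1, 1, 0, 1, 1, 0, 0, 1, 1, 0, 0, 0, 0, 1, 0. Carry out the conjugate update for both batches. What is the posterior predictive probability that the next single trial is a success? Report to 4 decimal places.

The Beta prior is conjugate to a Binomial/Bernoulli likelihood; the update adds successes to α and failures to β.
After batch 1: Beta(0.9+12, 5.9+5) = Beta(12.9, 10.9).
After batch 2: Beta(12.9+15, 10.9+29) = Beta(27.9, 39.9).
For a single future Bernoulli trial, P(success | data) = α/(α+β) = 0.4115.

0.4115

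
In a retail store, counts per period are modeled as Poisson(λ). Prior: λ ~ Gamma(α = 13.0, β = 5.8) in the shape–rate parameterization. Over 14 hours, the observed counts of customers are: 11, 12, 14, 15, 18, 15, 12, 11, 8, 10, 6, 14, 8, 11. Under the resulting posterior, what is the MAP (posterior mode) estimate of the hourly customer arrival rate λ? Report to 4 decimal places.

With a Gamma(shape α, rate β) prior, the Poisson likelihood is conjugate: the posterior is Gamma(α + ΣXᵢ, β + n).
Sum of counts S = 165 over n = 14 hours.
Posterior: Gamma(α+S, β+n) = Gamma(13.0+165, 5.8+14) = Gamma(178.0, 19.8).
Mode of Gamma(α,β) for α≥1 is (α−1)/β = 177.0/19.8 = 8.9394.

8.9394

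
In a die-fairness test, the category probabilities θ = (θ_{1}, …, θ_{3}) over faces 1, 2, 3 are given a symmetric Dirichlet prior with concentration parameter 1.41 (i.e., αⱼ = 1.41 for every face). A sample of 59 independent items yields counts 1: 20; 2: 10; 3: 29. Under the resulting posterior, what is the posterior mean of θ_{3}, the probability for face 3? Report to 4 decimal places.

The Dirichlet prior is conjugate to the Multinomial likelihood: each posterior αⱼ = prior αⱼ + observed count nⱼ.
Posterior concentration: (21.41, 11.41, 30.41), total = 63.23.
E[θ_{3}|data] = α_{3}/Σα = 30.41/63.23 = 0.4809.

0.4809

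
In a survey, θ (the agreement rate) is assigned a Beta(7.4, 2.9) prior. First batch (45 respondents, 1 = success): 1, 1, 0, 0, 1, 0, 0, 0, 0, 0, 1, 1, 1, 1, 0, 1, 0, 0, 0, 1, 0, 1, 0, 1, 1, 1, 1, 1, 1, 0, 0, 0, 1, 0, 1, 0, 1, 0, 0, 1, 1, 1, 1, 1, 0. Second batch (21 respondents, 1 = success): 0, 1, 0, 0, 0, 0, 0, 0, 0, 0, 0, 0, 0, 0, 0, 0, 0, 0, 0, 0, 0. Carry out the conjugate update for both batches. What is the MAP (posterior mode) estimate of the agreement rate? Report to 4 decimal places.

0.4226

The Beta prior is conjugate to a Binomial/Bernoulli likelihood; the update adds successes to α and failures to β.
After batch 1: Beta(7.4+24, 2.9+21) = Beta(31.4, 23.9).
After batch 2: Beta(31.4+1, 23.9+20) = Beta(32.4, 43.9).
Mode of Beta(a,b) for a,b>1 is (a−1)/(a+b−2) = 31.4/74.3 = 0.4226.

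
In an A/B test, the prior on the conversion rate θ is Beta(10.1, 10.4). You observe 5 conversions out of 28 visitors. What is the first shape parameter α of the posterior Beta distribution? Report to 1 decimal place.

The Beta prior is conjugate to a Binomial/Bernoulli likelihood; the update adds successes to α and failures to β.
Posterior: Beta(α+k, β+n−k) = Beta(10.1+5, 10.4+23) = Beta(15.1, 33.4).
Posterior α = 15.1.

15.1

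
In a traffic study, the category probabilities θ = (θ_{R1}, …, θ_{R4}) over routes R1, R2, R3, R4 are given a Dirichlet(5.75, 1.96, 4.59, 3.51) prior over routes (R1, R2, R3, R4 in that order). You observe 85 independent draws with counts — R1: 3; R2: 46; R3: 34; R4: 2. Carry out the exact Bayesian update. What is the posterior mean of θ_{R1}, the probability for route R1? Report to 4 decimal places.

0.0868

The Dirichlet prior is conjugate to the Multinomial likelihood: each posterior αⱼ = prior αⱼ + observed count nⱼ.
Posterior concentration: (8.75, 47.96, 38.59, 5.51), total = 100.81.
E[θ_{R1}|data] = α_{R1}/Σα = 8.75/100.81 = 0.0868.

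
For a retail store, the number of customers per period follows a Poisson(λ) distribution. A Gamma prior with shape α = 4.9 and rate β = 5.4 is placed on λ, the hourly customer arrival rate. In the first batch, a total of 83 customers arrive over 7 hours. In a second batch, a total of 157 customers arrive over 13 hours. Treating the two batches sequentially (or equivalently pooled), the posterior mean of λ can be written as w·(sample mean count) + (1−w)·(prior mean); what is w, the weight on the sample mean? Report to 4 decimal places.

With a Gamma(shape α, rate β) prior, the Poisson likelihood is conjugate: the posterior is Gamma(α + ΣXᵢ, β + n).
Total number of hours: n = 7 + 13 = 20.
Posterior mean = (α₀+S)/(β₀+n) = [n/(β₀+n)]·(S/n) + [β₀/(β₀+n)]·(α₀/β₀), so only n and β₀ enter the weight.
Weight on data w = n/(β₀+n) = 20/(5.4+20) = 20/25.4 = 0.7874.

0.7874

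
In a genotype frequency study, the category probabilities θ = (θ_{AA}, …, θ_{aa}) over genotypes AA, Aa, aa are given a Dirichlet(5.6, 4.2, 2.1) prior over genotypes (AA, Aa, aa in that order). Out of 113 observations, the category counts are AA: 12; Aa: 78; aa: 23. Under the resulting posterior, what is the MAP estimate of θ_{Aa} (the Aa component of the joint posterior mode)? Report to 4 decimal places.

0.6661

The Dirichlet prior is conjugate to the Multinomial likelihood: each posterior αⱼ = prior αⱼ + observed count nⱼ.
Posterior concentration: (17.6, 82.2, 25.1), total = 124.9.
Joint mode component: (α_{Aa}−1)/(Σα−K) = 81.2/121.9 = 0.6661.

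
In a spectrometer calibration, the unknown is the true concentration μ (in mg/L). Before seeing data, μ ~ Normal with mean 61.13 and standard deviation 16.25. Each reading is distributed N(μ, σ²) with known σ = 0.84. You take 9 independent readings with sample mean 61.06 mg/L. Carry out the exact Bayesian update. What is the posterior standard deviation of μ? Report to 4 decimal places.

For Normal data with known variance σ², a Normal(μ₀, σ₀²) prior on μ is conjugate. Posterior precision = 1/σ₀² + n/σ²; posterior mean is the precision-weighted average of μ₀ and x̄.
σ₀² = 16.25² = 264.0625, σ² = 0.84² = 0.7056; σ² + n·σ₀² = 0.7056 + 9·264.0625 = 2377.2681.
Posterior precision = 1/σ₀² + n/σ² = 1/264.0625 + 9/0.7056 = (σ² + n·σ₀²)/(σ₀²σ²) = 2377.2681/(264.0625·0.7056); posterior variance σₙ² = σ₀²σ²/(σ² + n·σ₀²) = 264.0625·0.7056/2377.2681 = 0.078377.
Posterior SD = √σₙ² = √(264.0625·0.7056/2377.2681) = 0.2800.

0.2800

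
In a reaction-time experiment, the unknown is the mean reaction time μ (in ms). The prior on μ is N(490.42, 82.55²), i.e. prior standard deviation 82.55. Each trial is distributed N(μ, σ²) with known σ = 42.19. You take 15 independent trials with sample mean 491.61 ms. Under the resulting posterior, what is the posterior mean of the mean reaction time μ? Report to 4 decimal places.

For Normal data with known variance σ², a Normal(μ₀, σ₀²) prior on μ is conjugate. Posterior precision = 1/σ₀² + n/σ²; posterior mean is the precision-weighted average of μ₀ and x̄.
n·x̄ = 15·491.61 = 7374.15.
σ₀² = 82.55² = 6814.5025, σ² = 42.19² = 1779.9961; σ² + n·σ₀² = 1779.9961 + 15·6814.5025 = 103997.5336.
Posterior mean = (μ₀/σ₀² + n·x̄/σ²)/(1/σ₀² + n/σ²) = (σ²·μ₀ + σ₀²·n·x̄)/(σ² + n·σ₀²) = (1779.9961·490.42 + 6814.5025·7374.15)/103997.5336 = 51124109.297737/103997.5336 = 491.5896.

491.5896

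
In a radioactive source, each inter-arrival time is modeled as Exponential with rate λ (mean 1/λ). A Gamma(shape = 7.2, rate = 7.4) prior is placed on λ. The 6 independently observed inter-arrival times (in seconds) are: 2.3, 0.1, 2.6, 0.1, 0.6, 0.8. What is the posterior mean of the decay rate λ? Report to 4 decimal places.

With a Gamma(shape α, rate β) prior on the exponential rate λ, the posterior after n observations with total T = Σxᵢ is Gamma(α+n, β+T).
Sum of observations T = 6.5 seconds; n = 6.
Posterior: Gamma(7.2+6, 7.4+6.5) = Gamma(13.2, 13.9).
Posterior mean of λ = α/β = 13.2/13.9 = 0.9496.

0.9496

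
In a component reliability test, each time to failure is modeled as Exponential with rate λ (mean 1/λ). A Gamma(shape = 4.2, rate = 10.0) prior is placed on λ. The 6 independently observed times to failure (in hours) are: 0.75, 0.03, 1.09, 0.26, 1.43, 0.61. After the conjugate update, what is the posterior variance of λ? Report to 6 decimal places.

With a Gamma(shape α, rate β) prior on the exponential rate λ, the posterior after n observations with total T = Σxᵢ is Gamma(α+n, β+T).
Sum of observations T = 4.17 hours; n = 6.
Posterior: Gamma(4.2+6, 10.0+4.17) = Gamma(10.2, 14.17).
Var = α/β² = 0.050800.

0.050800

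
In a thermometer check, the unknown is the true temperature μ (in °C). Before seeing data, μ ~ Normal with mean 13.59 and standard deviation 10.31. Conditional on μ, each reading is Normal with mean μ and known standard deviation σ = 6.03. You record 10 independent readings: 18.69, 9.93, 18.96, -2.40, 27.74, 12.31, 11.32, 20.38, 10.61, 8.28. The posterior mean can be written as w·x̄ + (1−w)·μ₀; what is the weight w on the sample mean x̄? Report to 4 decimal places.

0.9669

For Normal data with known variance σ², a Normal(μ₀, σ₀²) prior on μ is conjugate. Posterior precision = 1/σ₀² + n/σ²; posterior mean is the precision-weighted average of μ₀ and x̄.
σ₀² = 10.31² = 106.2961, σ² = 6.03² = 36.3609. Prior precision 1/σ₀² = 1/106.2961; data precision n/σ² = 10/36.3609.
w = (n/σ²)/(1/σ₀² + n/σ²) = n·σ₀²/(σ² + n·σ₀²) = 10·106.2961/(36.3609 + 10·106.2961) = 1062.961/1099.3219 = 0.9669.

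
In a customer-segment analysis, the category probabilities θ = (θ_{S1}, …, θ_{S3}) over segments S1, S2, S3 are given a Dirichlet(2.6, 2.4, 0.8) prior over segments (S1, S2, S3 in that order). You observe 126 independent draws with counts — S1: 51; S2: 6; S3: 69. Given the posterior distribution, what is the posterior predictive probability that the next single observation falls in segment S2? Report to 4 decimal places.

The Dirichlet prior is conjugate to the Multinomial likelihood: each posterior αⱼ = prior αⱼ + observed count nⱼ.
Posterior concentration: (53.6, 8.4, 69.8), total = 131.8.
P(next = S2 | data) = α_{S2}/Σα = 0.0637.

0.0637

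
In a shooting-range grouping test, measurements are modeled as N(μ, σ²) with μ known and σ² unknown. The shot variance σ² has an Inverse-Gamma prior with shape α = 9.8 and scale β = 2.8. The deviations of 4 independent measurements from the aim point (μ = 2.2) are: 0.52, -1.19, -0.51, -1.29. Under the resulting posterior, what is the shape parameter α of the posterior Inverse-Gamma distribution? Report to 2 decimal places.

With known mean μ and an Inverse-Gamma(α, β) prior on σ², the Normal likelihood is conjugate: posterior is Inv-Gamma(α + n/2, β + Σ(xᵢ−μ)²/2).
Σ(xᵢ−μ)² = (0.52)² + (-1.19)² + (-0.51)² + (-1.29)² = 3.6107.
Posterior: Inv-Gamma(9.8 + 4/2, 2.8 + 3.6107/2) = Inv-Gamma(11.80, 4.60535).
Posterior α = 11.80.

11.80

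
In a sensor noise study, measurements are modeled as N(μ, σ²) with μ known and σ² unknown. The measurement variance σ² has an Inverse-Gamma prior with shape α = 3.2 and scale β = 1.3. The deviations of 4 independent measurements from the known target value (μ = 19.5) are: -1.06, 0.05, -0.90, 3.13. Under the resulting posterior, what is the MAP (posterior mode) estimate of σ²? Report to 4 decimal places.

With known mean μ and an Inverse-Gamma(α, β) prior on σ², the Normal likelihood is conjugate: posterior is Inv-Gamma(α + n/2, β + Σ(xᵢ−μ)²/2).
Σ(xᵢ−μ)² = (-1.06)² + (0.05)² + (-0.90)² + (3.13)² = 11.7330.
Posterior: Inv-Gamma(3.2 + 4/2, 1.3 + 11.7330/2) = Inv-Gamma(5.20, 7.16650).
Mode = β/(α+1) = 7.16650/6.20 = 1.1559.

1.1559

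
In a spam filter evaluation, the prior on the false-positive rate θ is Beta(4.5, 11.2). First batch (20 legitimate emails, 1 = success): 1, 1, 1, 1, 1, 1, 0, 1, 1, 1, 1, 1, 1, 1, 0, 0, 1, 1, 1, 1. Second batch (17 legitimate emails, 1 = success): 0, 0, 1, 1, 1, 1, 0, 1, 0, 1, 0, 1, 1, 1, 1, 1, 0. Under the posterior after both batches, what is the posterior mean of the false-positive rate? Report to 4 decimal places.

The Beta prior is conjugate to a Binomial/Bernoulli likelihood; the update adds successes to α and failures to β.
After batch 1: Beta(4.5+17, 11.2+3) = Beta(21.5, 14.2).
After batch 2: Beta(21.5+11, 14.2+6) = Beta(32.5, 20.2).
Posterior mean = α/(α+β) = 32.5/52.7 = 0.6167.

0.6167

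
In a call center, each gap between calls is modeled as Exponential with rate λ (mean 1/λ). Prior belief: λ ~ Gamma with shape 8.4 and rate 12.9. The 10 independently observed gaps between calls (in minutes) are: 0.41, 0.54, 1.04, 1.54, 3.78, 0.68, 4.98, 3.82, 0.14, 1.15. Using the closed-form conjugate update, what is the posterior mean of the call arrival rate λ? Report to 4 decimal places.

0.5939

With a Gamma(shape α, rate β) prior on the exponential rate λ, the posterior after n observations with total T = Σxᵢ is Gamma(α+n, β+T).
Sum of observations T = 18.08 minutes; n = 10.
Posterior: Gamma(8.4+10, 12.9+18.08) = Gamma(18.4, 30.98).
Posterior mean of λ = α/β = 18.4/30.98 = 0.5939.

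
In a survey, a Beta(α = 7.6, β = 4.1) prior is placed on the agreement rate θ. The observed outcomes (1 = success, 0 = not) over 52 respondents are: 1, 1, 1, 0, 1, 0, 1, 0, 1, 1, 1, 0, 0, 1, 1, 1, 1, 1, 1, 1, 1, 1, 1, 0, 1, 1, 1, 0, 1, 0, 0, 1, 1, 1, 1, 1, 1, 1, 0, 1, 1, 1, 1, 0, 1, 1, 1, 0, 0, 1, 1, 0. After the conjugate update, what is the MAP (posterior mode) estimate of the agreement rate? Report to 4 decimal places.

The Beta prior is conjugate to a Binomial/Bernoulli likelihood; the update adds successes to α and failures to β.
Posterior: Beta(α+k, β+n−k) = Beta(7.6+38, 4.1+14) = Beta(45.6, 18.1).
Mode of Beta(a,b) for a,b>1 is (a−1)/(a+b−2) = 44.6/61.7 = 0.7229.

0.7229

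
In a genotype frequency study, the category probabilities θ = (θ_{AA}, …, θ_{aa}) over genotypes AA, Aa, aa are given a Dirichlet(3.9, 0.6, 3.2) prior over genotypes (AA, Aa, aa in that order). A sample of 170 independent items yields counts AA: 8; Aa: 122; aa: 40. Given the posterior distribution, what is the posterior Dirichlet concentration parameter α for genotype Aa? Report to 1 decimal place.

122.6

The Dirichlet prior is conjugate to the Multinomial likelihood: each posterior αⱼ = prior αⱼ + observed count nⱼ.
Posterior concentration: (11.9, 122.6, 43.2), total = 177.7.
α_{Aa} = 0.6 + 122 = 122.6.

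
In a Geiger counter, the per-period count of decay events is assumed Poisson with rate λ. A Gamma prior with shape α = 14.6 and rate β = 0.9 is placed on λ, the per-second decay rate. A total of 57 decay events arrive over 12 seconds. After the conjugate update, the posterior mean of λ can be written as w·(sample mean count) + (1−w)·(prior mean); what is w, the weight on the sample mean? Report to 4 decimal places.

0.9302

With a Gamma(shape α, rate β) prior, the Poisson likelihood is conjugate: the posterior is Gamma(α + ΣXᵢ, β + n).
Posterior mean = (α₀+S)/(β₀+n) = [n/(β₀+n)]·(S/n) + [β₀/(β₀+n)]·(α₀/β₀), so only n and β₀ enter the weight.
Weight on data w = n/(β₀+n) = 12/(0.9+12) = 12/12.9 = 0.9302.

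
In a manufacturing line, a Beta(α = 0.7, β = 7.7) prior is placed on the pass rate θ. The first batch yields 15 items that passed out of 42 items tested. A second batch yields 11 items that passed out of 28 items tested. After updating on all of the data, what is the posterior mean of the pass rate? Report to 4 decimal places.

The Beta prior is conjugate to a Binomial/Bernoulli likelihood; the update adds successes to α and failures to β.
After batch 1: Beta(0.7+15, 7.7+27) = Beta(15.7, 34.7).
After batch 2: Beta(15.7+11, 34.7+17) = Beta(26.7, 51.7).
Posterior mean = α/(α+β) = 26.7/78.4 = 0.3406.

0.3406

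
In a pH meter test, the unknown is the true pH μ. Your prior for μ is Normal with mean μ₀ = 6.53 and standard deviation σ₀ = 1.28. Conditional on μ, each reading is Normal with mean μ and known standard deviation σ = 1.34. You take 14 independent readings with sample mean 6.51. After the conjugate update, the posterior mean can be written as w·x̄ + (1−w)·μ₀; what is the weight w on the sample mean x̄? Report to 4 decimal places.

0.9274

For Normal data with known variance σ², a Normal(μ₀, σ₀²) prior on μ is conjugate. Posterior precision = 1/σ₀² + n/σ²; posterior mean is the precision-weighted average of μ₀ and x̄.
σ₀² = 1.28² = 1.6384, σ² = 1.34² = 1.7956. Prior precision 1/σ₀² = 1/1.6384; data precision n/σ² = 14/1.7956.
w = (n/σ²)/(1/σ₀² + n/σ²) = n·σ₀²/(σ² + n·σ₀²) = 14·1.6384/(1.7956 + 14·1.6384) = 22.9376/24.7332 = 0.9274.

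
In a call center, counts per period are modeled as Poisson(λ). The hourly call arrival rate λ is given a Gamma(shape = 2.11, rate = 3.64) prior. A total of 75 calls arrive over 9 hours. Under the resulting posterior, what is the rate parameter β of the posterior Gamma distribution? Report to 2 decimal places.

12.64

With a Gamma(shape α, rate β) prior, the Poisson likelihood is conjugate: the posterior is Gamma(α + ΣXᵢ, β + n).
Posterior: Gamma(α+S, β+n) = Gamma(2.11+75, 3.64+9) = Gamma(77.11, 12.64).
Posterior β = 12.64.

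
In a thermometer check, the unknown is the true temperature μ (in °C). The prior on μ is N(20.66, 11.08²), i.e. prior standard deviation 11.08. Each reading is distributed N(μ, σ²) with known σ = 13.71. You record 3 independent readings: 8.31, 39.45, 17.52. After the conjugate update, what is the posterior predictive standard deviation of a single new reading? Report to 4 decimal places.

For Normal data with known variance σ², a Normal(μ₀, σ₀²) prior on μ is conjugate. Posterior precision = 1/σ₀² + n/σ²; posterior mean is the precision-weighted average of μ₀ and x̄.
σ₀² = 11.08² = 122.7664, σ² = 13.71² = 187.9641; σ² + n·σ₀² = 187.9641 + 3·122.7664 = 556.2633.
Posterior precision = 1/σ₀² + n/σ² = 1/122.7664 + 3/187.9641 = (σ² + n·σ₀²)/(σ₀²σ²) = 556.2633/(122.7664·187.9641); posterior variance σₙ² = σ₀²σ²/(σ² + n·σ₀²) = 122.7664·187.9641/556.2633 = 41.483369.
Predictive variance for one new observation = σₙ² + σ² = 122.7664·187.9641/556.2633 + 187.9641 = σ²·(σ₀² + 556.2633)/556.2633 = 187.9641·679.0297/556.2633 = 229.447469; SD = √(187.9641·679.0297/556.2633) = 15.1475.

15.1475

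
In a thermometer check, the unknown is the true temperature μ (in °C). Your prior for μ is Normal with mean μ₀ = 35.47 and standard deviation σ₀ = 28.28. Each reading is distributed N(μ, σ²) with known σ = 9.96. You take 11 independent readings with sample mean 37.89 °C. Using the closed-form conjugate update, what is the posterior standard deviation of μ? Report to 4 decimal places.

2.9863

For Normal data with known variance σ², a Normal(μ₀, σ₀²) prior on μ is conjugate. Posterior precision = 1/σ₀² + n/σ²; posterior mean is the precision-weighted average of μ₀ and x̄.
σ₀² = 28.28² = 799.7584, σ² = 9.96² = 99.2016; σ² + n·σ₀² = 99.2016 + 11·799.7584 = 8896.544.
Posterior precision = 1/σ₀² + n/σ² = 1/799.7584 + 11/99.2016 = (σ² + n·σ₀²)/(σ₀²σ²) = 8896.544/(799.7584·99.2016); posterior variance σₙ² = σ₀²σ²/(σ² + n·σ₀²) = 799.7584·99.2016/8896.544 = 8.917768.
Posterior SD = √σₙ² = √(799.7584·99.2016/8896.544) = 2.9863.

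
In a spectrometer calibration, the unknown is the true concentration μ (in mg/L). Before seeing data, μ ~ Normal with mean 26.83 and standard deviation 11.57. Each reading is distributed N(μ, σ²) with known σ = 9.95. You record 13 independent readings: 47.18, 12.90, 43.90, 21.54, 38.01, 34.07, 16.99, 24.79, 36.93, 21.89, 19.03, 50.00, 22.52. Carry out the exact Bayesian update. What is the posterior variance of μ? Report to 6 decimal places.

7.205647

For Normal data with known variance σ², a Normal(μ₀, σ₀²) prior on μ is conjugate. Posterior precision = 1/σ₀² + n/σ²; posterior mean is the precision-weighted average of μ₀ and x̄.
σ₀² = 11.57² = 133.8649, σ² = 9.95² = 99.0025; σ² + n·σ₀² = 99.0025 + 13·133.8649 = 1839.2462.
Posterior precision = 1/σ₀² + n/σ² = 1/133.8649 + 13/99.0025 = (σ² + n·σ₀²)/(σ₀²σ²) = 1839.2462/(133.8649·99.0025); posterior variance σₙ² = σ₀²σ²/(σ² + n·σ₀²) = 133.8649·99.0025/1839.2462 = 7.205647.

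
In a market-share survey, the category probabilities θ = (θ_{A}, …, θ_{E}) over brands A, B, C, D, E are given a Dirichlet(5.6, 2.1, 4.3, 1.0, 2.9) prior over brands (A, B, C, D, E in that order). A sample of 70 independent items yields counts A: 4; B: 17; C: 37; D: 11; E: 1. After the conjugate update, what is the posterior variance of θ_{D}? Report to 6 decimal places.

0.001383

The Dirichlet prior is conjugate to the Multinomial likelihood: each posterior αⱼ = prior αⱼ + observed count nⱼ.
Posterior concentration: (9.6, 19.1, 41.3, 12.0, 3.9), total = 85.9.
Var[θ_j] = α_j(Σα−α_j)/((Σα)²(Σα+1)) = 12.0·73.9/(85.9²·86.9) = 0.001383.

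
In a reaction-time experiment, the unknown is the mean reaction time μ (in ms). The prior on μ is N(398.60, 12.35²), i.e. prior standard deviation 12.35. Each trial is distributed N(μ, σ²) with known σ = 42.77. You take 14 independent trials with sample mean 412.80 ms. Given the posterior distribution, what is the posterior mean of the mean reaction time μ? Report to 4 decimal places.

406.2481

For Normal data with known variance σ², a Normal(μ₀, σ₀²) prior on μ is conjugate. Posterior precision = 1/σ₀² + n/σ²; posterior mean is the precision-weighted average of μ₀ and x̄.
n·x̄ = 14·412.80 = 5779.2.
σ₀² = 12.35² = 152.5225, σ² = 42.77² = 1829.2729; σ² + n·σ₀² = 1829.2729 + 14·152.5225 = 3964.5879.
Posterior mean = (μ₀/σ₀² + n·x̄/σ²)/(1/σ₀² + n/σ²) = (σ²·μ₀ + σ₀²·n·x̄)/(σ² + n·σ₀²) = (1829.2729·398.60 + 152.5225·5779.2)/3964.5879 = 1610606.20994/3964.5879 = 406.2481.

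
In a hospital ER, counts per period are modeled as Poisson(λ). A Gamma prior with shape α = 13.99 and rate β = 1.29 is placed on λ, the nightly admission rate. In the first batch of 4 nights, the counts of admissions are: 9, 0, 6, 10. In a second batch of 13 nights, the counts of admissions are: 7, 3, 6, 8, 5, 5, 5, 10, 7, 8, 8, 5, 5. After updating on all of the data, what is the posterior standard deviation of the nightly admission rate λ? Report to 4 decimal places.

With a Gamma(shape α, rate β) prior, the Poisson likelihood is conjugate: the posterior is Gamma(α + ΣXᵢ, β + n).
Batch 1: sum of counts S = 25 over n = 4 nights.
After batch 1: Gamma(α+S, β+n) = Gamma(13.99+25, 1.29+4) = Gamma(38.99, 5.29).
Batch 2: sum of counts S = 82 over n = 13 nights.
After batch 2: Gamma(α+S, β+n) = Gamma(38.99+82, 5.29+13) = Gamma(120.99, 18.29).
SD = √α/β = √120.99/18.29 = 0.6014.

0.6014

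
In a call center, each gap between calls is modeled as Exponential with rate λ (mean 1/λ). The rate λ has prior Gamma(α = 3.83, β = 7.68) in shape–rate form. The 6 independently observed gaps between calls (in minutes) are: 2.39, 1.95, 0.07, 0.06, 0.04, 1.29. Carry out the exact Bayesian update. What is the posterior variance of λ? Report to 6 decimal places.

With a Gamma(shape α, rate β) prior on the exponential rate λ, the posterior after n observations with total T = Σxᵢ is Gamma(α+n, β+T).
Sum of observations T = 5.80 minutes; n = 6.
Posterior: Gamma(3.83+6, 7.68+5.80) = Gamma(9.83, 13.48).
Var = α/β² = 0.054097.

0.054097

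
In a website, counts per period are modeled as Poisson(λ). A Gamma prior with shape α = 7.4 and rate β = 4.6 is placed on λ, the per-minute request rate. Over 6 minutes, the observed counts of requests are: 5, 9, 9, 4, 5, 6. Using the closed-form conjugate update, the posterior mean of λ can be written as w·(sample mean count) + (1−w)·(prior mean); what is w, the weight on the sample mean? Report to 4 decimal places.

0.5660

With a Gamma(shape α, rate β) prior, the Poisson likelihood is conjugate: the posterior is Gamma(α + ΣXᵢ, β + n).
Posterior mean = (α₀+S)/(β₀+n) = [n/(β₀+n)]·(S/n) + [β₀/(β₀+n)]·(α₀/β₀), so only n and β₀ enter the weight.
Weight on data w = n/(β₀+n) = 6/(4.6+6) = 6/10.6 = 0.5660.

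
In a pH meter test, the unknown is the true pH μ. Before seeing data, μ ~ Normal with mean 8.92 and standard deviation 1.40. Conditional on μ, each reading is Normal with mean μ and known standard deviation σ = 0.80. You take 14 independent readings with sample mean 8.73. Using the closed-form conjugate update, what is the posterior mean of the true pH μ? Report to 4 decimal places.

For Normal data with known variance σ², a Normal(μ₀, σ₀²) prior on μ is conjugate. Posterior precision = 1/σ₀² + n/σ²; posterior mean is the precision-weighted average of μ₀ and x̄.
n·x̄ = 14·8.73 = 122.22.
σ₀² = 1.40² = 1.96, σ² = 0.80² = 0.64; σ² + n·σ₀² = 0.64 + 14·1.96 = 28.08.
Posterior mean = (μ₀/σ₀² + n·x̄/σ²)/(1/σ₀² + n/σ²) = (σ²·μ₀ + σ₀²·n·x̄)/(σ² + n·σ₀²) = (0.64·8.92 + 1.96·122.22)/28.08 = 245.26/28.08 = 8.7343.

8.7343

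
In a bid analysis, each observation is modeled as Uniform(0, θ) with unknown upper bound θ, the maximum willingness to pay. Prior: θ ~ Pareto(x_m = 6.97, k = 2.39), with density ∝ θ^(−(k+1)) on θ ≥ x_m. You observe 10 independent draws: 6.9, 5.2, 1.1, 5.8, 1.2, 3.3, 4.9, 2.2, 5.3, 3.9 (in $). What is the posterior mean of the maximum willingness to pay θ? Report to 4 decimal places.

7.5819

A Pareto(scale x_m, shape k) prior on the upper bound θ of Uniform(0, θ) is conjugate: posterior is Pareto(max(x_m, max xᵢ), k + n).
Sample maximum = 6.9; prior scale x_m = 6.97 → posterior scale = max = 6.97.
Posterior shape = 2.39 + 10 = 12.39.
E[θ|data] = k·x_m/(k−1) = 12.39·6.97/11.39 = 7.5819.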